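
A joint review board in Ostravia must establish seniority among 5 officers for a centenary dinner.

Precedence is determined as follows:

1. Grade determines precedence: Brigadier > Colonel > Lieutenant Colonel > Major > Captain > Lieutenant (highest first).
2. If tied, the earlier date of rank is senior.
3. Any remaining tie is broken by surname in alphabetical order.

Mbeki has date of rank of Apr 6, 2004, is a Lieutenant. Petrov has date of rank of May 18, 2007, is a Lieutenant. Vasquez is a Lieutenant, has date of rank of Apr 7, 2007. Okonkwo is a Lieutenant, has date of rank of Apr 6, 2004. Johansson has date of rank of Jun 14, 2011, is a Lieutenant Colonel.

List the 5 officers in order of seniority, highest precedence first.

Johansson, Mbeki, Okonkwo, Vasquez, Petrov

By grade: Johansson (Lieutenant Colonel); then Mbeki, Okonkwo, Vasquez and Petrov (Lieutenant).
Among Mbeki, Okonkwo, Vasquez and Petrov, by date of rank (earlier first): Mbeki and Okonkwo (Apr 6, 2004) before Vasquez (Apr 7, 2007) before Petrov (May 18, 2007).
Among Mbeki and Okonkwo, alphabetically by surname: Mbeki before Okonkwo.
Full order: Johansson, Mbeki, Okonkwo, Vasquez, Petrov.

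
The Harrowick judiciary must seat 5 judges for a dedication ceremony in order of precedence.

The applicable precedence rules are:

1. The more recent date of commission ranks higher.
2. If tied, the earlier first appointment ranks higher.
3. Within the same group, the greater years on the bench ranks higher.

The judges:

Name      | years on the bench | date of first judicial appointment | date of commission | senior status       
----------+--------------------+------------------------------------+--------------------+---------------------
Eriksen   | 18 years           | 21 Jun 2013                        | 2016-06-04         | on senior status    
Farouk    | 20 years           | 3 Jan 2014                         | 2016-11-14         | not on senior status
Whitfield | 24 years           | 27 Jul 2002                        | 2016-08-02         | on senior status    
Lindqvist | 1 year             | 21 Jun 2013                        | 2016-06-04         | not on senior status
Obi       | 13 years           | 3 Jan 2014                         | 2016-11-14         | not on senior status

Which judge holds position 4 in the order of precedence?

By date of commission (later first): Farouk and Obi (both 2016-11-14); then Whitfield (2016-08-02); then Eriksen and Lindqvist (both 2016-06-04).
Farouk and Obi both have date of first judicial appointment 3 Jan 2014, so the next rule applies.
Among Farouk and Obi, by years on the bench (higher first): Farouk (20 years) before Obi (13 years).
Eriksen and Lindqvist both have date of first judicial appointment 21 Jun 2013, so the next rule applies.
Among Eriksen and Lindqvist, by years on the bench (higher first): Eriksen (18 years) before Lindqvist (1 year).
Order: Farouk, Obi, Whitfield, Eriksen, Lindqvist.

Eriksen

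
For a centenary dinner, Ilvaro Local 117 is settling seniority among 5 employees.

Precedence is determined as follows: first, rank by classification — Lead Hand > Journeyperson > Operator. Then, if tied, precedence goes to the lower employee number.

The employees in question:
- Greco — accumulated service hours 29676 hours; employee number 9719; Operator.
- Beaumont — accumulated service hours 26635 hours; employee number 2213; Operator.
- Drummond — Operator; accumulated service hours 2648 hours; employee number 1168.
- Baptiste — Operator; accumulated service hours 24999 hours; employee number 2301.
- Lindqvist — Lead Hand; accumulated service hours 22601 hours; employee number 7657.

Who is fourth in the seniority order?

By classification: Lindqvist (Lead Hand); then Drummond, Beaumont, Baptiste and Greco (Operator).
Among Drummond, Beaumont, Baptiste and Greco, by employee number (lower first): Drummond (1168) before Beaumont (2213) before Baptiste (2301) before Greco (9719).
Order: Lindqvist, Drummond, Beaumont, Baptiste, Greco.

Baptiste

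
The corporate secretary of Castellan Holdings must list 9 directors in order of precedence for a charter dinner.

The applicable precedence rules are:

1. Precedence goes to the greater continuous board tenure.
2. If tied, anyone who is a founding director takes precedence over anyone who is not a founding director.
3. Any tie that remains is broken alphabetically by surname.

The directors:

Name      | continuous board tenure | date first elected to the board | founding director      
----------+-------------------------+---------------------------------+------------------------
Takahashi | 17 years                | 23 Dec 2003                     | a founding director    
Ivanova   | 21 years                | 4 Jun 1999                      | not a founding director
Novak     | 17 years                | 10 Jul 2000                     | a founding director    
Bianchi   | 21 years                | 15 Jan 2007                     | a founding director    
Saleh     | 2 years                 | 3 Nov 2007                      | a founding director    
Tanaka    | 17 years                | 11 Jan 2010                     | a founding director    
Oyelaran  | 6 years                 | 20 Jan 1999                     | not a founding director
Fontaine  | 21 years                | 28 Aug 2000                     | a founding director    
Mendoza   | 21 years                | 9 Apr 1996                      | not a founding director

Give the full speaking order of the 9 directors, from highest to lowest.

Bianchi, Fontaine, Ivanova, Mendoza, Novak, Takahashi, Tanaka, Oyelaran, Saleh

By continuous board tenure (higher first): Bianchi, Fontaine, Ivanova and Mendoza (each 21 years); then Novak, Takahashi and Tanaka (each 17 years); then Oyelaran (6 years); then Saleh (2 years).
Among Bianchi, Fontaine, Ivanova and Mendoza, a founding director before not a founding director: Bianchi and Fontaine (a founding director) before Ivanova and Mendoza (not a founding director).
Among Bianchi and Fontaine, alphabetically by surname: Bianchi before Fontaine.
Among Ivanova and Mendoza, alphabetically by surname: Ivanova before Mendoza.
Novak, Takahashi and Tanaka are each a founding director, so the next rule applies.
Among Novak, Takahashi and Tanaka, alphabetically by surname: Novak before Takahashi before Tanaka.
Full order: Bianchi, Fontaine, Ivanova, Mendoza, Novak, Takahashi, Tanaka, Oyelaran, Saleh.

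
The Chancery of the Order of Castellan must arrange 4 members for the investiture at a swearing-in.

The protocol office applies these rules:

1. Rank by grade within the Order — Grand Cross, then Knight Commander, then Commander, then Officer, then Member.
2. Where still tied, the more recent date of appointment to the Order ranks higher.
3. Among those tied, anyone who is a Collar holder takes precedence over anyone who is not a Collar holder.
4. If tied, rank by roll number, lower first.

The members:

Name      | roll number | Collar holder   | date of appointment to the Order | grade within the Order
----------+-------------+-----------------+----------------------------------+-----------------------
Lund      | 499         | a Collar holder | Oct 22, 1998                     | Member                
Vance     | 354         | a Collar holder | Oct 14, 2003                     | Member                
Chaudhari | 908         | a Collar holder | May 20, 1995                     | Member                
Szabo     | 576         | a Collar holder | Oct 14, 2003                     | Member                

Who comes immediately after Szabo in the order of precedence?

Lund

By grade within the Order: Vance, Szabo, Lund and Chaudhari (Member).
Among Vance, Szabo, Lund and Chaudhari, by date of appointment to the Order (later first): Vance and Szabo (Oct 14, 2003) before Lund (Oct 22, 1998) before Chaudhari (May 20, 1995).
Vance and Szabo are each a Collar holder, so the next rule applies.
Among Vance and Szabo, by roll number (lower first): Vance (354) before Szabo (576).
Order: Vance, Szabo, Lund, Chaudhari.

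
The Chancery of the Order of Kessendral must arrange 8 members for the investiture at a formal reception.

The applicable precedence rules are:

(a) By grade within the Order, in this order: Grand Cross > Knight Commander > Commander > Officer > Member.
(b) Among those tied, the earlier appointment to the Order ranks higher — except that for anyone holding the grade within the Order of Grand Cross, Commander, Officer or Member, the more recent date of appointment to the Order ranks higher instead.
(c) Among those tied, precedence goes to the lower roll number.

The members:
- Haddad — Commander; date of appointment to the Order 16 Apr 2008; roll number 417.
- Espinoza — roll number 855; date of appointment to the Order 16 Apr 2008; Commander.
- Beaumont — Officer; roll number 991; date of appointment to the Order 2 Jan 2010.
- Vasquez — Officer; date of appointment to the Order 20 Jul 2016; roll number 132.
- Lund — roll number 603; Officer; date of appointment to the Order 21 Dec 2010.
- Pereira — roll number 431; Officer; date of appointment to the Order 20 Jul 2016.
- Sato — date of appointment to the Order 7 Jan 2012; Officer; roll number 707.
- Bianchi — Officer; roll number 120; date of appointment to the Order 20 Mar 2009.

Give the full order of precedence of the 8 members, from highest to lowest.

Haddad, Espinoza, Vasquez, Pereira, Sato, Lund, Beaumont, Bianchi

By grade within the Order: Haddad and Espinoza (Commander); then Vasquez, Pereira, Sato, Lund, Beaumont and Bianchi (Officer).
Haddad and Espinoza both have date of appointment to the Order 16 Apr 2008, so the next rule applies.
Among Haddad and Espinoza, by roll number (lower first): Haddad (417) before Espinoza (855).
Among Vasquez, Pereira, Sato, Lund, Beaumont and Bianchi, by date of appointment to the Order (later first) (reversed rule for this group): Vasquez and Pereira (20 Jul 2016) before Sato (7 Jan 2012) before Lund (21 Dec 2010) before Beaumont (2 Jan 2010) before Bianchi (20 Mar 2009).
Among Vasquez and Pereira, by roll number (lower first): Vasquez (132) before Pereira (431).
Full order: Haddad, Espinoza, Vasquez, Pereira, Sato, Lund, Beaumont, Bianchi.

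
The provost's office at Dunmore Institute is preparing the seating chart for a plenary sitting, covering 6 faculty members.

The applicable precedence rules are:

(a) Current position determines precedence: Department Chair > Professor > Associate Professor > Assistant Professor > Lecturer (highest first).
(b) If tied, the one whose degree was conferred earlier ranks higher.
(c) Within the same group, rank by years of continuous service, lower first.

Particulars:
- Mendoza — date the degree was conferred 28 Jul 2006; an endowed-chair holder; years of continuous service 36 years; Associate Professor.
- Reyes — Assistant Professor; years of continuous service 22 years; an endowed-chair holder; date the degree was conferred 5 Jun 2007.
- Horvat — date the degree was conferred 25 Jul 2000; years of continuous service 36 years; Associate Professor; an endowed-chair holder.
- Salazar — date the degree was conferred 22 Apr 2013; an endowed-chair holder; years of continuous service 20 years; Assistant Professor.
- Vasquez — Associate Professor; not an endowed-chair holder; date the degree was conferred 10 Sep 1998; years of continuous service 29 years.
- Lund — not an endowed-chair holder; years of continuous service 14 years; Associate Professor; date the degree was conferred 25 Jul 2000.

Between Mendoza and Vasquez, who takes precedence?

By current position: Vasquez, Lund, Horvat and Mendoza (Associate Professor); then Reyes and Salazar (Assistant Professor).
Among Vasquez, Lund, Horvat and Mendoza, by date the degree was conferred (earlier first): Vasquez (10 Sep 1998) before Lund and Horvat (25 Jul 2000) before Mendoza (28 Jul 2006).
Among Lund and Horvat, by years of continuous service (lower first): Lund (14 years) before Horvat (36 years).
Among Reyes and Salazar, by date the degree was conferred (earlier first): Reyes (5 Jun 2007) before Salazar (22 Apr 2013).
So Vasquez takes precedence.

Vasquez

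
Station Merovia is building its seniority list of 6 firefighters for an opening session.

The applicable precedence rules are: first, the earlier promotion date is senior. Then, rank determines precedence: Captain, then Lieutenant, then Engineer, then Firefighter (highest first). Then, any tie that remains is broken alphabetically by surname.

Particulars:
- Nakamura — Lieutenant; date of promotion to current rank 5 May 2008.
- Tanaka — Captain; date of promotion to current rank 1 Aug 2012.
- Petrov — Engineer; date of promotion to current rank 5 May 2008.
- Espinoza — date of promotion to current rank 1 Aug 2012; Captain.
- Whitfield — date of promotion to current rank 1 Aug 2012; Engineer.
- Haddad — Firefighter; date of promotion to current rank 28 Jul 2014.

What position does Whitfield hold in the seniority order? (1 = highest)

5

By date of promotion to current rank (earlier first): Nakamura and Petrov (both 5 May 2008); then Espinoza, Tanaka and Whitfield (each 1 Aug 2012); then Haddad (28 Jul 2014).
Among Nakamura and Petrov, by rank: Nakamura (Lieutenant) before Petrov (Engineer).
Among Espinoza, Tanaka and Whitfield, by rank: Espinoza and Tanaka (Captain) before Whitfield (Engineer).
Among Espinoza and Tanaka, alphabetically by surname: Espinoza before Tanaka.
Order: Nakamura, Petrov, Espinoza, Tanaka, Whitfield, Haddad. So position 5.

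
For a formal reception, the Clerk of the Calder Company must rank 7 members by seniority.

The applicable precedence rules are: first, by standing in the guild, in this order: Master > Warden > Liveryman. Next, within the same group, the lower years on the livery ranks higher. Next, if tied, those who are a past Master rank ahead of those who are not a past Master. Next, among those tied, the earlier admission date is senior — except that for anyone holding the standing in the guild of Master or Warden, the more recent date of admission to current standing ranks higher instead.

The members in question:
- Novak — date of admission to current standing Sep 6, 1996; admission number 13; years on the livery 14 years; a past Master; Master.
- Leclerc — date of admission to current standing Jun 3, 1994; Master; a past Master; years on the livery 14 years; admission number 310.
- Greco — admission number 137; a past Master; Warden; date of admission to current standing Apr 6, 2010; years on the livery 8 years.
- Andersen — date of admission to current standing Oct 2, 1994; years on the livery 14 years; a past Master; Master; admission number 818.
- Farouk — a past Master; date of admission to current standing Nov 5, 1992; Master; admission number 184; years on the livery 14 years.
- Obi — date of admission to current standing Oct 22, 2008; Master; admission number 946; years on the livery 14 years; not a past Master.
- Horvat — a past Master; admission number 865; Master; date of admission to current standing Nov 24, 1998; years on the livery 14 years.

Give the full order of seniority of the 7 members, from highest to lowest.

Horvat, Novak, Andersen, Leclerc, Farouk, Obi, Greco

By standing in the guild: Horvat, Novak, Andersen, Leclerc, Farouk and Obi (Master); then Greco (Warden).
Horvat, Novak, Andersen, Leclerc, Farouk and Obi all have years on the livery 14 years, so the next rule applies.
Among Horvat, Novak, Andersen, Leclerc, Farouk and Obi, a past Master before not a past Master: Horvat, Novak, Andersen, Leclerc and Farouk (a past Master) before Obi (not a past Master).
Among Horvat, Novak, Andersen, Leclerc and Farouk, by date of admission to current standing (later first) (reversed rule for this group): Horvat (Nov 24, 1998) before Novak (Sep 6, 1996) before Andersen (Oct 2, 1994) before Leclerc (Jun 3, 1994) before Farouk (Nov 5, 1992).
Full order: Horvat, Novak, Andersen, Leclerc, Farouk, Obi, Greco.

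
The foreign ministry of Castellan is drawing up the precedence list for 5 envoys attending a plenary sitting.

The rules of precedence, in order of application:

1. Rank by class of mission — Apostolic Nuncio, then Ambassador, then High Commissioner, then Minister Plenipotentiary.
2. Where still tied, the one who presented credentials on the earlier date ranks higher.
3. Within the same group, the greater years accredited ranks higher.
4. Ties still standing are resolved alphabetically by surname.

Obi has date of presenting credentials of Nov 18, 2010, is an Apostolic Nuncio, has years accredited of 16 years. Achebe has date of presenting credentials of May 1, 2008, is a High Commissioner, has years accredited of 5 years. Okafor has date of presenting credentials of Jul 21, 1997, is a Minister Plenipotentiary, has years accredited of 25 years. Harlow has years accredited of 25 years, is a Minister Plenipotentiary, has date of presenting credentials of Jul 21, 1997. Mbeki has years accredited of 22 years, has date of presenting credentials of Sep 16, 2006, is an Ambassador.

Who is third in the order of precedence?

By class of mission: Obi (Apostolic Nuncio); then Mbeki (Ambassador); then Achebe (High Commissioner); then Harlow and Okafor (Minister Plenipotentiary).
Harlow and Okafor both have date of presenting credentials Jul 21, 1997, so the next rule applies.
Harlow and Okafor both have years accredited 25 years, so the next rule applies.
Among Harlow and Okafor, alphabetically by surname: Harlow before Okafor.
Order: Obi, Mbeki, Achebe, Harlow, Okafor.

Achebe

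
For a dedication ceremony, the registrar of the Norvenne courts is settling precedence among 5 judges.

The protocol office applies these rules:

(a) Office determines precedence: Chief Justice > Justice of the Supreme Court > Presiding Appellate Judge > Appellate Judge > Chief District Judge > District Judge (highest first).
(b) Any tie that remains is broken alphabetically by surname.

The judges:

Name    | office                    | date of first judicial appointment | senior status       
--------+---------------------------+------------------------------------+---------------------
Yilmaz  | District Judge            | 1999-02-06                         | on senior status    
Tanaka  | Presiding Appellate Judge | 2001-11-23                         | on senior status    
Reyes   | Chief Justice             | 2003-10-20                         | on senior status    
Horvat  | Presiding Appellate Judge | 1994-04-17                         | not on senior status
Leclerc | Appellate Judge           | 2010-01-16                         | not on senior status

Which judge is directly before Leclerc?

By office: Reyes (Chief Justice); then Horvat and Tanaka (Presiding Appellate Judge); then Leclerc (Appellate Judge); then Yilmaz (District Judge).
Among Horvat and Tanaka, alphabetically by surname: Horvat before Tanaka.
Order: Reyes, Horvat, Tanaka, Leclerc, Yilmaz.

Tanaka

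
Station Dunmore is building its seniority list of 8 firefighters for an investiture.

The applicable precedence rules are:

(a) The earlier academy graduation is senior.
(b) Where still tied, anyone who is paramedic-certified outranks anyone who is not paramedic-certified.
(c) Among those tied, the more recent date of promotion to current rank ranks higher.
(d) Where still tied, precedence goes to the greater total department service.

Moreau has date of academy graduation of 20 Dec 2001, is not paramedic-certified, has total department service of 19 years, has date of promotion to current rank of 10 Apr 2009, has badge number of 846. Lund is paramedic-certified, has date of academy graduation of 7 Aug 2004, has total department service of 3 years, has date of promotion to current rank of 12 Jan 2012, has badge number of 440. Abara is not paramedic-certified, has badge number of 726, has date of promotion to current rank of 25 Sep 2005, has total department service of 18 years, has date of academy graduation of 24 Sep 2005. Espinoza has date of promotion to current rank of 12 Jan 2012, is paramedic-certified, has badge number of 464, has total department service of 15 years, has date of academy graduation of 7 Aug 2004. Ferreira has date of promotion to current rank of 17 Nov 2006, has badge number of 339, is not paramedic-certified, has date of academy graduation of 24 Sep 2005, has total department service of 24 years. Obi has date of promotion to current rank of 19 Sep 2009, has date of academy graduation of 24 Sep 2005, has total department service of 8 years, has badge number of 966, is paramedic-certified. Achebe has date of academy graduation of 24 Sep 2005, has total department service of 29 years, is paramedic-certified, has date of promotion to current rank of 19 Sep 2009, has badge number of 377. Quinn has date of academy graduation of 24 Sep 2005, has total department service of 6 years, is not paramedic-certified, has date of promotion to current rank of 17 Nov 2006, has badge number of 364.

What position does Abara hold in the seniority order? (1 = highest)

8

By date of academy graduation (earlier first): Moreau (20 Dec 2001); then Espinoza and Lund (both 7 Aug 2004); then Achebe, Obi, Ferreira, Quinn and Abara (each 24 Sep 2005).
Espinoza and Lund are each paramedic-certified, so the next rule applies.
Espinoza and Lund both have date of promotion to current rank 12 Jan 2012, so the next rule applies.
Among Espinoza and Lund, by total department service (higher first): Espinoza (15 years) before Lund (3 years).
Among Achebe, Obi, Ferreira, Quinn and Abara, paramedic-certified before not paramedic-certified: Achebe and Obi (paramedic-certified) before Ferreira, Quinn and Abara (not paramedic-certified).
Achebe and Obi both have date of promotion to current rank 19 Sep 2009, so the next rule applies.
Among Achebe and Obi, by total department service (higher first): Achebe (29 years) before Obi (8 years).
Among Ferreira, Quinn and Abara, by date of promotion to current rank (later first): Ferreira and Quinn (17 Nov 2006) before Abara (25 Sep 2005).
Among Ferreira and Quinn, by total department service (higher first): Ferreira (24 years) before Quinn (6 years).
Order: Moreau, Espinoza, Lund, Achebe, Obi, Ferreira, Quinn, Abara. So position 8.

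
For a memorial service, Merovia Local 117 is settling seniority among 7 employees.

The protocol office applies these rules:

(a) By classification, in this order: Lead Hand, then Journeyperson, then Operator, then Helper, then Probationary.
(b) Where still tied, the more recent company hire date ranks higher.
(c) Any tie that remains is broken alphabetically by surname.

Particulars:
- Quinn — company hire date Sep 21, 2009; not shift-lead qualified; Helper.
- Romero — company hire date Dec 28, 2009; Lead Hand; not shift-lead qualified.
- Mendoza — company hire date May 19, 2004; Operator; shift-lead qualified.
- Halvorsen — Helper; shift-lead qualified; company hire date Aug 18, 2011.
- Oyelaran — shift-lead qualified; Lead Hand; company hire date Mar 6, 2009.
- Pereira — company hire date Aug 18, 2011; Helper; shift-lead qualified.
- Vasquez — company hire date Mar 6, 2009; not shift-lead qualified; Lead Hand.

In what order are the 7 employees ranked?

Romero, Oyelaran, Vasquez, Mendoza, Halvorsen, Pereira, Quinn

By classification: Romero, Oyelaran and Vasquez (Lead Hand); then Mendoza (Operator); then Halvorsen, Pereira and Quinn (Helper).
Among Romero, Oyelaran and Vasquez, by company hire date (later first): Romero (Dec 28, 2009) before Oyelaran and Vasquez (Mar 6, 2009).
Among Oyelaran and Vasquez, alphabetically by surname: Oyelaran before Vasquez.
Among Halvorsen, Pereira and Quinn, by company hire date (later first): Halvorsen and Pereira (Aug 18, 2011) before Quinn (Sep 21, 2009).
Among Halvorsen and Pereira, alphabetically by surname: Halvorsen before Pereira.
Full order: Romero, Oyelaran, Vasquez, Mendoza, Halvorsen, Pereira, Quinn.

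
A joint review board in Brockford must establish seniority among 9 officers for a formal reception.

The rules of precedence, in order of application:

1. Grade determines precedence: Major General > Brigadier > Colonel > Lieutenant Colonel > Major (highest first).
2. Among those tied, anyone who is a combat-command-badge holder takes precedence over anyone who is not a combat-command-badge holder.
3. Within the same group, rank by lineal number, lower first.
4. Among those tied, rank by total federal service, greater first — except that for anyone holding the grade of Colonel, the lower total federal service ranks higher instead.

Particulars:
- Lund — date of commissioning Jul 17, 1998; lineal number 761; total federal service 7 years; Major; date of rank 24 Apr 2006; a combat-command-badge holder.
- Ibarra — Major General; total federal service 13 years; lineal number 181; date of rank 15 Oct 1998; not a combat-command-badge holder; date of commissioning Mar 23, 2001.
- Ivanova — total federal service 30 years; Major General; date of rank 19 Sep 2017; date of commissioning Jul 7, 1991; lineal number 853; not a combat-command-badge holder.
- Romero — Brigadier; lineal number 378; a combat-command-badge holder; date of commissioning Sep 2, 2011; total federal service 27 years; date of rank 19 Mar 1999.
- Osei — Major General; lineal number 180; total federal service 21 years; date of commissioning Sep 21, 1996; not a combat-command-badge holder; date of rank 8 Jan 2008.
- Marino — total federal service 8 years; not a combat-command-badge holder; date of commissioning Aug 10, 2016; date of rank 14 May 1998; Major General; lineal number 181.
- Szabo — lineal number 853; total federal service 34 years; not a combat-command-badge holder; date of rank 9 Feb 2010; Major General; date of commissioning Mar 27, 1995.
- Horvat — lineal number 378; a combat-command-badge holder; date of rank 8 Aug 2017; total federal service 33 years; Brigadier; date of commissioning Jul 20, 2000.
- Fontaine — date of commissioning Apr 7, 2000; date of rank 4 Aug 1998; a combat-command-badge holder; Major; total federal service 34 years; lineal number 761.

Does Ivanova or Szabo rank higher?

By grade: Osei, Ibarra, Marino, Szabo and Ivanova (Major General); then Horvat and Romero (Brigadier); then Fontaine and Lund (Major).
Osei, Ibarra, Marino, Szabo and Ivanova are each not a combat-command-badge holder, so the next rule applies.
Among Osei, Ibarra, Marino, Szabo and Ivanova, by lineal number (lower first): Osei (180) before Ibarra and Marino (181) before Szabo and Ivanova (853).
Among Ibarra and Marino, by total federal service (higher first): Ibarra (13 years) before Marino (8 years).
Among Szabo and Ivanova, by total federal service (higher first): Szabo (34 years) before Ivanova (30 years).
Horvat and Romero are each a combat-command-badge holder, so the next rule applies.
Horvat and Romero both have lineal number 378, so the next rule applies.
Among Horvat and Romero, by total federal service (higher first): Horvat (33 years) before Romero (27 years).
Fontaine and Lund are each a combat-command-badge holder, so the next rule applies.
Fontaine and Lund both have lineal number 761, so the next rule applies.
Among Fontaine and Lund, by total federal service (higher first): Fontaine (34 years) before Lund (7 years).
So Szabo takes precedence.

Szabo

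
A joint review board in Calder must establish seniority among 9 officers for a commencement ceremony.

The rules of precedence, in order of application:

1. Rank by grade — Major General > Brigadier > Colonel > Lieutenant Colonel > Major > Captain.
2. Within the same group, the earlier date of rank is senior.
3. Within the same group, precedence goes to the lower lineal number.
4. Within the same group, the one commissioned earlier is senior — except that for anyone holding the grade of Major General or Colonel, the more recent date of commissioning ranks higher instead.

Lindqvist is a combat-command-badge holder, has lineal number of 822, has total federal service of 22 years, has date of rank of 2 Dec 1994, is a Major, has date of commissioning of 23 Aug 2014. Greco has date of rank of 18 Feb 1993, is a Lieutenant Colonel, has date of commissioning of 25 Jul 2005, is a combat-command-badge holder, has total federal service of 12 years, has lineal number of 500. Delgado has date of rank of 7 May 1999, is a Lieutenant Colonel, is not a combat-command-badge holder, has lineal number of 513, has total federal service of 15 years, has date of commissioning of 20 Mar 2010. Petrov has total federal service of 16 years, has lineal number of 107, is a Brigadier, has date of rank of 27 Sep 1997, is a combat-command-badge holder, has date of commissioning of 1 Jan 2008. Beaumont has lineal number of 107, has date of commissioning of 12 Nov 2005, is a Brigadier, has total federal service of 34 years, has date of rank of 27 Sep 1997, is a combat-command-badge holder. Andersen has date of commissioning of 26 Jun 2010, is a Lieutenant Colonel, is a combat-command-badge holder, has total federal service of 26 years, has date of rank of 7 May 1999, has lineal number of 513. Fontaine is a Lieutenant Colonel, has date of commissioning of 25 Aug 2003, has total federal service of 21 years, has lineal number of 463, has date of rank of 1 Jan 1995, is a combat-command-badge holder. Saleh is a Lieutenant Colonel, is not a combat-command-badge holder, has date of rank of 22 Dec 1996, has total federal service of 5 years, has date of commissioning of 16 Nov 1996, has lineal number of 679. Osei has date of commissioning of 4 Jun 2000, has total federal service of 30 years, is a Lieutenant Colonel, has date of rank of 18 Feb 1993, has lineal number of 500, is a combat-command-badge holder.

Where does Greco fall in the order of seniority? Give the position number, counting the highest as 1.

By grade: Beaumont and Petrov (Brigadier); then Osei, Greco, Fontaine, Saleh, Delgado and Andersen (Lieutenant Colonel); then Lindqvist (Major).
Beaumont and Petrov both have date of rank 27 Sep 1997, so the next rule applies.
Beaumont and Petrov both have lineal number 107, so the next rule applies.
Among Beaumont and Petrov, by date of commissioning (earlier first): Beaumont (12 Nov 2005) before Petrov (1 Jan 2008).
Among Osei, Greco, Fontaine, Saleh, Delgado and Andersen, by date of rank (earlier first): Osei and Greco (18 Feb 1993) before Fontaine (1 Jan 1995) before Saleh (22 Dec 1996) before Delgado and Andersen (7 May 1999).
Osei and Greco both have lineal number 500, so the next rule applies.
Among Osei and Greco, by date of commissioning (earlier first): Osei (4 Jun 2000) before Greco (25 Jul 2005).
Delgado and Andersen both have lineal number 513, so the next rule applies.
Among Delgado and Andersen, by date of commissioning (earlier first): Delgado (20 Mar 2010) before Andersen (26 Jun 2010).
Order: Beaumont, Petrov, Osei, Greco, Fontaine, Saleh, Delgado, Andersen, Lindqvist. So position 4.

4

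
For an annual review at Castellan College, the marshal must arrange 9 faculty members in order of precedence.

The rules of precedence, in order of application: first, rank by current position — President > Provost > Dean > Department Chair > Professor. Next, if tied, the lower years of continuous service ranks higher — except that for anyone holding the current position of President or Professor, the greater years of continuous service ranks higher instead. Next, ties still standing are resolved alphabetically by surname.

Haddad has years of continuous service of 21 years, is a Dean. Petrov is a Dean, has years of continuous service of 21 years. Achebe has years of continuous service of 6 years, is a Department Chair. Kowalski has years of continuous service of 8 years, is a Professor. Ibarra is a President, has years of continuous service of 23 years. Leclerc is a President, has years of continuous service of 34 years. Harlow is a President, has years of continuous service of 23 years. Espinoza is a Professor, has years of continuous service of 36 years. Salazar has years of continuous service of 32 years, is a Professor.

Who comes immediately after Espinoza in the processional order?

Salazar

By current position: Leclerc, Harlow and Ibarra (President); then Haddad and Petrov (Dean); then Achebe (Department Chair); then Espinoza, Salazar and Kowalski (Professor).
Among Leclerc, Harlow and Ibarra, by years of continuous service (higher first) (reversed rule for this group): Leclerc (34 years) before Harlow and Ibarra (23 years).
Among Harlow and Ibarra, alphabetically by surname: Harlow before Ibarra.
Haddad and Petrov both have years of continuous service 21 years, so the next rule applies.
Among Haddad and Petrov, alphabetically by surname: Haddad before Petrov.
Among Espinoza, Salazar and Kowalski, by years of continuous service (higher first) (reversed rule for this group): Espinoza (36 years) before Salazar (32 years) before Kowalski (8 years).
Order: Leclerc, Harlow, Ibarra, Haddad, Petrov, Achebe, Espinoza, Salazar, Kowalski.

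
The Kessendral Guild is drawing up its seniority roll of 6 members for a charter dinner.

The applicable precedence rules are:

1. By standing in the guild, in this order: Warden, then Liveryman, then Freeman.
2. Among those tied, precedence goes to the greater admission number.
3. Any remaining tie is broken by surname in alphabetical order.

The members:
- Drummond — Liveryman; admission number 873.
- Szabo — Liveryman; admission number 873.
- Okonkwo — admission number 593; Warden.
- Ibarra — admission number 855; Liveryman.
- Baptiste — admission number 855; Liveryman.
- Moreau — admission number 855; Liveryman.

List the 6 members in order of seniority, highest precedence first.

Okonkwo, Drummond, Szabo, Baptiste, Ibarra, Moreau

By standing in the guild: Okonkwo (Warden); then Drummond, Szabo, Baptiste, Ibarra and Moreau (Liveryman).
Among Drummond, Szabo, Baptiste, Ibarra and Moreau, by admission number (higher first): Drummond and Szabo (873) before Baptiste, Ibarra and Moreau (855).
Among Drummond and Szabo, alphabetically by surname: Drummond before Szabo.
Among Baptiste, Ibarra and Moreau, alphabetically by surname: Baptiste before Ibarra before Moreau.
Full order: Okonkwo, Drummond, Szabo, Baptiste, Ibarra, Moreau.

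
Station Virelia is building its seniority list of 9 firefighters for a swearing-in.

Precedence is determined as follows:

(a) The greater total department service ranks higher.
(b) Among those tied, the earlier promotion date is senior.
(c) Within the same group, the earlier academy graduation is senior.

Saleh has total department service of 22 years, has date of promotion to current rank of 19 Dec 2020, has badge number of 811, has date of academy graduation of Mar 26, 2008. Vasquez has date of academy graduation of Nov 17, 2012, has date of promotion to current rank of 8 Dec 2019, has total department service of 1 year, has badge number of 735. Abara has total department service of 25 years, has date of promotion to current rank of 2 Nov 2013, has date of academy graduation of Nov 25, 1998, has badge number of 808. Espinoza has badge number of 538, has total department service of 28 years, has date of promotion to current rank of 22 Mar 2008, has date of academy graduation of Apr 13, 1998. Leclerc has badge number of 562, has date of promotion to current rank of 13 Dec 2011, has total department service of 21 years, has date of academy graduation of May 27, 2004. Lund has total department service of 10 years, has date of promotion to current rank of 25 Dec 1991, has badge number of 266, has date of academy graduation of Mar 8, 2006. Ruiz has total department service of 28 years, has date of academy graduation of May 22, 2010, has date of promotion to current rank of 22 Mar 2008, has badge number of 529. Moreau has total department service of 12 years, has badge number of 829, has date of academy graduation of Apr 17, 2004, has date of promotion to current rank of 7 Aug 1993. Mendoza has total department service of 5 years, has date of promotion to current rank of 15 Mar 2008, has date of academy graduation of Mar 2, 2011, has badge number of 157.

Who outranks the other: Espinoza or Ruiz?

By total department service (higher first): Espinoza and Ruiz (both 28 years); then Abara (25 years); then Saleh (22 years); then Leclerc (21 years); then Moreau (12 years); then Lund (10 years); then Mendoza (5 years); then Vasquez (1 year).
Espinoza and Ruiz both have date of promotion to current rank 22 Mar 2008, so the next rule applies.
Among Espinoza and Ruiz, by date of academy graduation (earlier first): Espinoza (Apr 13, 1998) before Ruiz (May 22, 2010).
So Espinoza takes precedence.

Espinoza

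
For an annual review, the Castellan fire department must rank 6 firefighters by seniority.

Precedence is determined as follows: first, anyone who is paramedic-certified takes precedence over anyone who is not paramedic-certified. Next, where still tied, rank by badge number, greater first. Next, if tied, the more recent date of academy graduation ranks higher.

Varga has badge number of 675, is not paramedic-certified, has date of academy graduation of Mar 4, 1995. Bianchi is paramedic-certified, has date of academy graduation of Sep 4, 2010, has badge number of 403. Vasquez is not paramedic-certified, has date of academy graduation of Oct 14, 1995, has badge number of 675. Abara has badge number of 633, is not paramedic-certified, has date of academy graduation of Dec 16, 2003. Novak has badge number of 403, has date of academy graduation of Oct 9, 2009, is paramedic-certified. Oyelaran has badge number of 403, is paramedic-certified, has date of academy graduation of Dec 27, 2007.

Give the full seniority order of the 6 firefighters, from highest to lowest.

By the first rule: Bianchi, Novak and Oyelaran (each paramedic-certified); then Vasquez, Varga and Abara (each not paramedic-certified).
Bianchi, Novak and Oyelaran all have badge number 403, so the next rule applies.
Among Bianchi, Novak and Oyelaran, by date of academy graduation (later first): Bianchi (Sep 4, 2010) before Novak (Oct 9, 2009) before Oyelaran (Dec 27, 2007).
Among Vasquez, Varga and Abara, by badge number (higher first): Vasquez and Varga (675) before Abara (633).
Among Vasquez and Varga, by date of academy graduation (later first): Vasquez (Oct 14, 1995) before Varga (Mar 4, 1995).
Full order: Bianchi, Novak, Oyelaran, Vasquez, Varga, Abara.

Bianchi, Novak, Oyelaran, Vasquez, Varga, Abara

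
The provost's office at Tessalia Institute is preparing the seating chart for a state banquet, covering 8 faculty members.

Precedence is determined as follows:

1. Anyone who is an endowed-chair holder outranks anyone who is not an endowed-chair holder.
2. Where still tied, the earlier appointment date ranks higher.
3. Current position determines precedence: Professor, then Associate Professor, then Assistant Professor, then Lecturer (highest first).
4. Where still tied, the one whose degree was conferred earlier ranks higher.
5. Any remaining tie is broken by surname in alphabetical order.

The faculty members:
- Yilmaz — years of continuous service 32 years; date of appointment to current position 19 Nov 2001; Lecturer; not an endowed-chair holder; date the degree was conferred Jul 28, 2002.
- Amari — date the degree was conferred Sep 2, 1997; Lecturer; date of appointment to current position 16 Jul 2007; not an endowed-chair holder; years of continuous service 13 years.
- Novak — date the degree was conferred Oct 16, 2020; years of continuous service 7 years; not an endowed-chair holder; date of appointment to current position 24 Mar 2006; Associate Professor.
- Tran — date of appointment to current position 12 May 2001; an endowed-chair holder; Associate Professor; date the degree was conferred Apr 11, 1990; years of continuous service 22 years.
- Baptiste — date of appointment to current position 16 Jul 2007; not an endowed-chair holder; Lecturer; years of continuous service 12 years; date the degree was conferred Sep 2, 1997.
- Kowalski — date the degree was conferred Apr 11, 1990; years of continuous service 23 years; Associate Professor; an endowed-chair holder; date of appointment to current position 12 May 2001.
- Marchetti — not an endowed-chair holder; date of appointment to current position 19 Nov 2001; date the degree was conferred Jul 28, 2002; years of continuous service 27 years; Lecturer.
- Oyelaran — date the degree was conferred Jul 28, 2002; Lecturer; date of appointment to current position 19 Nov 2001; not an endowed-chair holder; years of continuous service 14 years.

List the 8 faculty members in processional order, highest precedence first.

By the first rule: Kowalski and Tran (both an endowed-chair holder); then Marchetti, Oyelaran, Yilmaz, Novak, Amari and Baptiste (each not an endowed-chair holder).
Kowalski and Tran both have date of appointment to current position 12 May 2001, so the next rule applies.
Kowalski and Tran are each Associate Professor, so the next rule applies.
Kowalski and Tran both have date the degree was conferred Apr 11, 1990, so the next rule applies.
Among Kowalski and Tran, alphabetically by surname: Kowalski before Tran.
Among Marchetti, Oyelaran, Yilmaz, Novak, Amari and Baptiste, by date of appointment to current position (earlier first): Marchetti, Oyelaran and Yilmaz (19 Nov 2001) before Novak (24 Mar 2006) before Amari and Baptiste (16 Jul 2007).
Marchetti, Oyelaran and Yilmaz are each Lecturer, so the next rule applies.
Marchetti, Oyelaran and Yilmaz all have date the degree was conferred Jul 28, 2002, so the next rule applies.
Among Marchetti, Oyelaran and Yilmaz, alphabetically by surname: Marchetti before Oyelaran before Yilmaz.
Amari and Baptiste are each Lecturer, so the next rule applies.
Amari and Baptiste both have date the degree was conferred Sep 2, 1997, so the next rule applies.
Among Amari and Baptiste, alphabetically by surname: Amari before Baptiste.
Full order: Kowalski, Tran, Marchetti, Oyelaran, Yilmaz, Novak, Amari, Baptiste.

Kowalski, Tran, Marchetti, Oyelaran, Yilmaz, Novak, Amari, Baptiste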